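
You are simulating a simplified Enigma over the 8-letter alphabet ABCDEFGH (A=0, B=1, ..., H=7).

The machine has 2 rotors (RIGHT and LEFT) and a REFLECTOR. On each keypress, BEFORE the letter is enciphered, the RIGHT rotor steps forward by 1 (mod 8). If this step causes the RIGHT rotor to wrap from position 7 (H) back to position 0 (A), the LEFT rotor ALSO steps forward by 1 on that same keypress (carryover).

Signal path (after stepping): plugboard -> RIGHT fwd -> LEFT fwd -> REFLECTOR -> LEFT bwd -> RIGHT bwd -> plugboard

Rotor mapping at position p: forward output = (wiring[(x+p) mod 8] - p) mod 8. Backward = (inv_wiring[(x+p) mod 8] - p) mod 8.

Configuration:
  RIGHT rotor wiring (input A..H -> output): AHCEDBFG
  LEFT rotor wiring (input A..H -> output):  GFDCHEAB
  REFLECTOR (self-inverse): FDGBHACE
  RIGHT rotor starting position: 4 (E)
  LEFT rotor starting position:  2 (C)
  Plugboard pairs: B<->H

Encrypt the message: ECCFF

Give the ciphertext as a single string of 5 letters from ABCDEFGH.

Char 1 ('E'): step: R->5, L=2; E->plug->E->R->C->L->F->refl->A->L'->B->R'->C->plug->C
Char 2 ('C'): step: R->6, L=2; C->plug->C->R->C->L->F->refl->A->L'->B->R'->D->plug->D
Char 3 ('C'): step: R->7, L=2; C->plug->C->R->A->L->B->refl->D->L'->H->R'->A->plug->A
Char 4 ('F'): step: R->0, L->3 (L advanced); F->plug->F->R->B->L->E->refl->H->L'->A->R'->A->plug->A
Char 5 ('F'): step: R->1, L=3; F->plug->F->R->E->L->G->refl->C->L'->G->R'->A->plug->A

Answer: CDAAA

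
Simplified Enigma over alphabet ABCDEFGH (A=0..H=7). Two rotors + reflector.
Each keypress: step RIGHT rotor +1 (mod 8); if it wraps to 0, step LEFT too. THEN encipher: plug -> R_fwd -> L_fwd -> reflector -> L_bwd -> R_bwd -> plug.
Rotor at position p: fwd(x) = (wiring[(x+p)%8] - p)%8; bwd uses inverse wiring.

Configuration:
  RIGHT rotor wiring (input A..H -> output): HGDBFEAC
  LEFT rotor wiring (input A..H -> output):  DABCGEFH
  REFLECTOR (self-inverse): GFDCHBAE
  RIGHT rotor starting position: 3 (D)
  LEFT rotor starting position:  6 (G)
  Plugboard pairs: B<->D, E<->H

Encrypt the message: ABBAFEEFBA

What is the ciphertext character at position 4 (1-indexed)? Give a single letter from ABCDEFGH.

Char 1 ('A'): step: R->4, L=6; A->plug->A->R->B->L->B->refl->F->L'->C->R'->F->plug->F
Char 2 ('B'): step: R->5, L=6; B->plug->D->R->C->L->F->refl->B->L'->B->R'->E->plug->H
Char 3 ('B'): step: R->6, L=6; B->plug->D->R->A->L->H->refl->E->L'->F->R'->E->plug->H
Char 4 ('A'): step: R->7, L=6; A->plug->A->R->D->L->C->refl->D->L'->E->R'->D->plug->B

B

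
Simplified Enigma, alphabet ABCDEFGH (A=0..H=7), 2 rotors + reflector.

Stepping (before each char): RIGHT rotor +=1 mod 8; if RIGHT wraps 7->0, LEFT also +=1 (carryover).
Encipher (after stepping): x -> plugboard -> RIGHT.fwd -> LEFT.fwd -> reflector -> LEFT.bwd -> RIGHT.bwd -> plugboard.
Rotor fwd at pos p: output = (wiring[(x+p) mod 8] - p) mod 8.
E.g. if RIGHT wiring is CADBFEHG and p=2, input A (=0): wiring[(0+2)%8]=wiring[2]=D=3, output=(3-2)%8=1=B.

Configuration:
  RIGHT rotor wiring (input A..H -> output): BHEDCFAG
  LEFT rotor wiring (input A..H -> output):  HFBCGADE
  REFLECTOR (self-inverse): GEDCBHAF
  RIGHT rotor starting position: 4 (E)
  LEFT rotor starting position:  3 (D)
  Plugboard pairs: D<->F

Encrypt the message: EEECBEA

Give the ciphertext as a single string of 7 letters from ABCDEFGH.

Char 1 ('E'): step: R->5, L=3; E->plug->E->R->C->L->F->refl->H->L'->A->R'->A->plug->A
Char 2 ('E'): step: R->6, L=3; E->plug->E->R->G->L->C->refl->D->L'->B->R'->D->plug->F
Char 3 ('E'): step: R->7, L=3; E->plug->E->R->E->L->B->refl->E->L'->F->R'->D->plug->F
Char 4 ('C'): step: R->0, L->4 (L advanced); C->plug->C->R->E->L->D->refl->C->L'->A->R'->G->plug->G
Char 5 ('B'): step: R->1, L=4; B->plug->B->R->D->L->A->refl->G->L'->H->R'->F->plug->D
Char 6 ('E'): step: R->2, L=4; E->plug->E->R->G->L->F->refl->H->L'->C->R'->A->plug->A
Char 7 ('A'): step: R->3, L=4; A->plug->A->R->A->L->C->refl->D->L'->E->R'->G->plug->G

Answer: AFFGDAG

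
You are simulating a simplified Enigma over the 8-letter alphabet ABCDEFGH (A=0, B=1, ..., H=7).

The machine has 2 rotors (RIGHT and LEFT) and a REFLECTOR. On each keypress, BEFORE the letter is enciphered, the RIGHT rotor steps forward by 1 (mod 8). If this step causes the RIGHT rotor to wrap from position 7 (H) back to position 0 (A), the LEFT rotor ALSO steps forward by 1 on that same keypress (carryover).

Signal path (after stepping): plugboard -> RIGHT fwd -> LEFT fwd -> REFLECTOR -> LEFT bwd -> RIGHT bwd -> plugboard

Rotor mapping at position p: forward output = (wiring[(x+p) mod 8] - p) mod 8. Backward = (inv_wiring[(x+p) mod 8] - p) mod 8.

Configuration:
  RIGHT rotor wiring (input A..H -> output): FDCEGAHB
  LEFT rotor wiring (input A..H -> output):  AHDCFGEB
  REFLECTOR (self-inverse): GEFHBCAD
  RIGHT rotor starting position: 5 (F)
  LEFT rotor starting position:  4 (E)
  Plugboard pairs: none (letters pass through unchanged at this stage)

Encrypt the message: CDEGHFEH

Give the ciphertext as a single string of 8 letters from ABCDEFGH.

Char 1 ('C'): step: R->6, L=4; C->plug->C->R->H->L->G->refl->A->L'->C->R'->H->plug->H
Char 2 ('D'): step: R->7, L=4; D->plug->D->R->D->L->F->refl->C->L'->B->R'->G->plug->G
Char 3 ('E'): step: R->0, L->5 (L advanced); E->plug->E->R->G->L->F->refl->C->L'->E->R'->D->plug->D
Char 4 ('G'): step: R->1, L=5; G->plug->G->R->A->L->B->refl->E->L'->C->R'->A->plug->A
Char 5 ('H'): step: R->2, L=5; H->plug->H->R->B->L->H->refl->D->L'->D->R'->G->plug->G
Char 6 ('F'): step: R->3, L=5; F->plug->F->R->C->L->E->refl->B->L'->A->R'->G->plug->G
Char 7 ('E'): step: R->4, L=5; E->plug->E->R->B->L->H->refl->D->L'->D->R'->C->plug->C
Char 8 ('H'): step: R->5, L=5; H->plug->H->R->B->L->H->refl->D->L'->D->R'->A->plug->A

Answer: HGDAGGCA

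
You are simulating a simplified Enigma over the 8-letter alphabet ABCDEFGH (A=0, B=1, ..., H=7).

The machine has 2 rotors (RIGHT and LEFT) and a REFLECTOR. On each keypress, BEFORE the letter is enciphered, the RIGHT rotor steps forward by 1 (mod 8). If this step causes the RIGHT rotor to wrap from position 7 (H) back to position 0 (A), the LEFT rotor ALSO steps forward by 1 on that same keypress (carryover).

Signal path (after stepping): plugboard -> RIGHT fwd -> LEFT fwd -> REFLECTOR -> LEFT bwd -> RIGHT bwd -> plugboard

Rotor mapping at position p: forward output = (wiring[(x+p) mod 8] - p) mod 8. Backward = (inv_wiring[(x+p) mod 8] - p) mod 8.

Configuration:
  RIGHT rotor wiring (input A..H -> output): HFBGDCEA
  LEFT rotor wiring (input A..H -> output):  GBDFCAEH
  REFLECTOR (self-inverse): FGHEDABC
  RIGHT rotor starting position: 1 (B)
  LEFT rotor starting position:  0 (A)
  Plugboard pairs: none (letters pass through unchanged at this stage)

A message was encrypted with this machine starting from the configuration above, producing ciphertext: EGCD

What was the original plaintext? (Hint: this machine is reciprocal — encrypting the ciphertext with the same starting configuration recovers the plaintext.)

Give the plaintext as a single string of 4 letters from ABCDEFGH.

Char 1 ('E'): step: R->2, L=0; E->plug->E->R->C->L->D->refl->E->L'->G->R'->F->plug->F
Char 2 ('G'): step: R->3, L=0; G->plug->G->R->C->L->D->refl->E->L'->G->R'->H->plug->H
Char 3 ('C'): step: R->4, L=0; C->plug->C->R->A->L->G->refl->B->L'->B->R'->F->plug->F
Char 4 ('D'): step: R->5, L=0; D->plug->D->R->C->L->D->refl->E->L'->G->R'->H->plug->H

Answer: FHFH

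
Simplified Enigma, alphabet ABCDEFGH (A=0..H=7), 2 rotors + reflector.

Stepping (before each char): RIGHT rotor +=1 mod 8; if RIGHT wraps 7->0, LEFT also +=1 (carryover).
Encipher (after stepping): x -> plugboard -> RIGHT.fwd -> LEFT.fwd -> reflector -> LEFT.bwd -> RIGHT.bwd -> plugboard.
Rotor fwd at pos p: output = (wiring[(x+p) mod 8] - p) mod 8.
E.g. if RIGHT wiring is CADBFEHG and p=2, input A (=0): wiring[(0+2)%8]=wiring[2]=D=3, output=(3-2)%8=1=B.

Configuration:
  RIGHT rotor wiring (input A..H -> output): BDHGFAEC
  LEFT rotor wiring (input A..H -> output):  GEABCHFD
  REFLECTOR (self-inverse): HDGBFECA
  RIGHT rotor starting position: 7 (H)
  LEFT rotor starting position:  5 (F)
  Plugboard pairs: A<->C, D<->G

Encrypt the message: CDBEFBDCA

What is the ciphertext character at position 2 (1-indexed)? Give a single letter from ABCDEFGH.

Char 1 ('C'): step: R->0, L->6 (L advanced); C->plug->A->R->B->L->F->refl->E->L'->G->R'->D->plug->G
Char 2 ('D'): step: R->1, L=6; D->plug->G->R->B->L->F->refl->E->L'->G->R'->B->plug->B

B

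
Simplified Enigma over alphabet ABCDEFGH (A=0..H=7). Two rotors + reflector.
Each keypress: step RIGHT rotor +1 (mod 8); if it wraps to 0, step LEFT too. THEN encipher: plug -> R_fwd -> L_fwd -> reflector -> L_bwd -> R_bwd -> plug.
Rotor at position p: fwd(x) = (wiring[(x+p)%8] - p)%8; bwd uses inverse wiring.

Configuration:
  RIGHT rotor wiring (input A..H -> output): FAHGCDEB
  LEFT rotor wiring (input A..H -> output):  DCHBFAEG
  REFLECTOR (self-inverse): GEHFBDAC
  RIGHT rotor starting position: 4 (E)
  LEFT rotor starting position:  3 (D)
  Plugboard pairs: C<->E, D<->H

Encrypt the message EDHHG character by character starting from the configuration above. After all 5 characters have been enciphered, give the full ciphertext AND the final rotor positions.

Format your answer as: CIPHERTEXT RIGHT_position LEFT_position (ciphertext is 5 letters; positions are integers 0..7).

Answer: FFDEH 1 4

Derivation:
Char 1 ('E'): step: R->5, L=3; E->plug->C->R->E->L->D->refl->F->L'->C->R'->F->plug->F
Char 2 ('D'): step: R->6, L=3; D->plug->H->R->F->L->A->refl->G->L'->A->R'->F->plug->F
Char 3 ('H'): step: R->7, L=3; H->plug->D->R->A->L->G->refl->A->L'->F->R'->H->plug->D
Char 4 ('H'): step: R->0, L->4 (L advanced); H->plug->D->R->G->L->D->refl->F->L'->H->R'->C->plug->E
Char 5 ('G'): step: R->1, L=4; G->plug->G->R->A->L->B->refl->E->L'->B->R'->D->plug->H
Final: ciphertext=FFDEH, RIGHT=1, LEFT=4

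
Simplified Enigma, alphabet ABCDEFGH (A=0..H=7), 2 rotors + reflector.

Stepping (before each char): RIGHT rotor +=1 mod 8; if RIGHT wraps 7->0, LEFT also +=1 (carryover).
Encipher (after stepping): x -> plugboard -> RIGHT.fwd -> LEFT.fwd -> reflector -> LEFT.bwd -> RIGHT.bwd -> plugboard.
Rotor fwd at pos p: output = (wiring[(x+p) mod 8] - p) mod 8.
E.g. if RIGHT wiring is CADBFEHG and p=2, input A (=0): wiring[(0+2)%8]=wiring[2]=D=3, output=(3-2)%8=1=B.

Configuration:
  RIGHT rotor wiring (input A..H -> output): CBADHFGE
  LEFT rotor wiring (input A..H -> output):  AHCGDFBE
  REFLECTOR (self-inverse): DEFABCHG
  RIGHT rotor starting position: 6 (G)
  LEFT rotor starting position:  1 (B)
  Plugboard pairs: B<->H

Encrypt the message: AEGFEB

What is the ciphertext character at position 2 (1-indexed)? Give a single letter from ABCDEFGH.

Char 1 ('A'): step: R->7, L=1; A->plug->A->R->F->L->A->refl->D->L'->G->R'->G->plug->G
Char 2 ('E'): step: R->0, L->2 (L advanced); E->plug->E->R->H->L->F->refl->C->L'->F->R'->F->plug->F

F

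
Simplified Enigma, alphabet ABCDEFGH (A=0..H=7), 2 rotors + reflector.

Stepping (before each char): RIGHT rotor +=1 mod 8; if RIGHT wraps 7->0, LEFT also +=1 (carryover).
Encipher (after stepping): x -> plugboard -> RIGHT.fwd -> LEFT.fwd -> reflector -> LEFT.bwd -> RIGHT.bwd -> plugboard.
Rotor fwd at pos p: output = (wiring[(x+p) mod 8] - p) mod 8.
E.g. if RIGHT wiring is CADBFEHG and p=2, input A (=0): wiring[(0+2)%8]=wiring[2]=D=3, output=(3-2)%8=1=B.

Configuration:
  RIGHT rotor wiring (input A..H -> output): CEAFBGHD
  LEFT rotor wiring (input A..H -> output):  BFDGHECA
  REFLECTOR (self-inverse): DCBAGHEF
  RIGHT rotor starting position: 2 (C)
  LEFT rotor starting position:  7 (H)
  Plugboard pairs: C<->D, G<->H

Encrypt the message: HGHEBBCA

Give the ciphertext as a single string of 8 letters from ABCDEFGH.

Char 1 ('H'): step: R->3, L=7; H->plug->G->R->B->L->C->refl->B->L'->A->R'->E->plug->E
Char 2 ('G'): step: R->4, L=7; G->plug->H->R->B->L->C->refl->B->L'->A->R'->F->plug->F
Char 3 ('H'): step: R->5, L=7; H->plug->G->R->A->L->B->refl->C->L'->B->R'->A->plug->A
Char 4 ('E'): step: R->6, L=7; E->plug->E->R->C->L->G->refl->E->L'->D->R'->G->plug->H
Char 5 ('B'): step: R->7, L=7; B->plug->B->R->D->L->E->refl->G->L'->C->R'->F->plug->F
Char 6 ('B'): step: R->0, L->0 (L advanced); B->plug->B->R->E->L->H->refl->F->L'->B->R'->E->plug->E
Char 7 ('C'): step: R->1, L=0; C->plug->D->R->A->L->B->refl->C->L'->G->R'->F->plug->F
Char 8 ('A'): step: R->2, L=0; A->plug->A->R->G->L->C->refl->B->L'->A->R'->G->plug->H

Answer: EFAHFEFH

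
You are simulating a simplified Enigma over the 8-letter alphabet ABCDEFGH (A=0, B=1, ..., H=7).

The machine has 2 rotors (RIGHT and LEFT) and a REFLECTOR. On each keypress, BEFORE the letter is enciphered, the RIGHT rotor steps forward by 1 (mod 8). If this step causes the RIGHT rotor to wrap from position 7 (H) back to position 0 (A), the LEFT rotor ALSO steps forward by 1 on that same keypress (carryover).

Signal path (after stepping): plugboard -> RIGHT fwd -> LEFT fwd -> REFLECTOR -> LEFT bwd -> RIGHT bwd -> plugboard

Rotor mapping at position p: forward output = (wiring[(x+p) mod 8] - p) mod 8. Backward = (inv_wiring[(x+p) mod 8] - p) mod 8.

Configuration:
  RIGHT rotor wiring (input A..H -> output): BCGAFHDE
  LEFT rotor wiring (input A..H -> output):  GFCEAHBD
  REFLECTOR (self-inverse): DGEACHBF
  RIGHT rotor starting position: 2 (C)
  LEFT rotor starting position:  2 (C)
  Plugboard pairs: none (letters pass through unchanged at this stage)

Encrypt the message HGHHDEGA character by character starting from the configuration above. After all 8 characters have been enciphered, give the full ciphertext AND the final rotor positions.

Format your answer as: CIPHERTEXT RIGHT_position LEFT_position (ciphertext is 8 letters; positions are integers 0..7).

Char 1 ('H'): step: R->3, L=2; H->plug->H->R->D->L->F->refl->H->L'->E->R'->C->plug->C
Char 2 ('G'): step: R->4, L=2; G->plug->G->R->C->L->G->refl->B->L'->F->R'->E->plug->E
Char 3 ('H'): step: R->5, L=2; H->plug->H->R->A->L->A->refl->D->L'->H->R'->C->plug->C
Char 4 ('H'): step: R->6, L=2; H->plug->H->R->B->L->C->refl->E->L'->G->R'->B->plug->B
Char 5 ('D'): step: R->7, L=2; D->plug->D->R->H->L->D->refl->A->L'->A->R'->G->plug->G
Char 6 ('E'): step: R->0, L->3 (L advanced); E->plug->E->R->F->L->D->refl->A->L'->E->R'->H->plug->H
Char 7 ('G'): step: R->1, L=3; G->plug->G->R->D->L->G->refl->B->L'->A->R'->H->plug->H
Char 8 ('A'): step: R->2, L=3; A->plug->A->R->E->L->A->refl->D->L'->F->R'->D->plug->D
Final: ciphertext=CECBGHHD, RIGHT=2, LEFT=3

Answer: CECBGHHD 2 3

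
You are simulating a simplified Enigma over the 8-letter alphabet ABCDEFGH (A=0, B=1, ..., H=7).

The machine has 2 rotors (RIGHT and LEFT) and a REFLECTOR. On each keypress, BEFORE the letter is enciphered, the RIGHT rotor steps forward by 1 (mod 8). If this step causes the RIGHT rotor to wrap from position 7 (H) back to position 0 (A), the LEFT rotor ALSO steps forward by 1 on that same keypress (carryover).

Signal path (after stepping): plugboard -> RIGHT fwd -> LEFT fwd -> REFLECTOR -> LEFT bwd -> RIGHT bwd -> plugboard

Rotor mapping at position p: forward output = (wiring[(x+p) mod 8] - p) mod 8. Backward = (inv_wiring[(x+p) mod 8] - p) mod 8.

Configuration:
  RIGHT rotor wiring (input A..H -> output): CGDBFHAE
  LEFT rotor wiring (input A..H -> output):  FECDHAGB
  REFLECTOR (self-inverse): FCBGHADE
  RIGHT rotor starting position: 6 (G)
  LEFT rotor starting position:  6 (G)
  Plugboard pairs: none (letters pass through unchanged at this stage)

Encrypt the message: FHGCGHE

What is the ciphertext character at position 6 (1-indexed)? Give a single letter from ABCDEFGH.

Char 1 ('F'): step: R->7, L=6; F->plug->F->R->G->L->B->refl->C->L'->H->R'->C->plug->C
Char 2 ('H'): step: R->0, L->7 (L advanced); H->plug->H->R->E->L->E->refl->H->L'->H->R'->F->plug->F
Char 3 ('G'): step: R->1, L=7; G->plug->G->R->D->L->D->refl->G->L'->B->R'->H->plug->H
Char 4 ('C'): step: R->2, L=7; C->plug->C->R->D->L->D->refl->G->L'->B->R'->A->plug->A
Char 5 ('G'): step: R->3, L=7; G->plug->G->R->D->L->D->refl->G->L'->B->R'->E->plug->E
Char 6 ('H'): step: R->4, L=7; H->plug->H->R->F->L->A->refl->F->L'->C->R'->F->plug->F

F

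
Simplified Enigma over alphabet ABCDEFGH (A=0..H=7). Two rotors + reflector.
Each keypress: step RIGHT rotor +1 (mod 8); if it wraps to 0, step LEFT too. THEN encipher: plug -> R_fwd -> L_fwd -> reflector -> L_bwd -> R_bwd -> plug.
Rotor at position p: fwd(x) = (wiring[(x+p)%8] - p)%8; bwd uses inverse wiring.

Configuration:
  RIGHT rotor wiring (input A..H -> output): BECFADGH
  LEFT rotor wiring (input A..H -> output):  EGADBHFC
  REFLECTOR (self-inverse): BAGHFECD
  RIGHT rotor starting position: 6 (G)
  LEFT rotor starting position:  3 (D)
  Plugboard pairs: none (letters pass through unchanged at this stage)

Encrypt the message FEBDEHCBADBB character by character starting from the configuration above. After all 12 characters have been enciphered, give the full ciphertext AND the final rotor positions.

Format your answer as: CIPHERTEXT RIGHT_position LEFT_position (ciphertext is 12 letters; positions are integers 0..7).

Char 1 ('F'): step: R->7, L=3; F->plug->F->R->B->L->G->refl->C->L'->D->R'->D->plug->D
Char 2 ('E'): step: R->0, L->4 (L advanced); E->plug->E->R->A->L->F->refl->E->L'->G->R'->G->plug->G
Char 3 ('B'): step: R->1, L=4; B->plug->B->R->B->L->D->refl->H->L'->H->R'->D->plug->D
Char 4 ('D'): step: R->2, L=4; D->plug->D->R->B->L->D->refl->H->L'->H->R'->G->plug->G
Char 5 ('E'): step: R->3, L=4; E->plug->E->R->E->L->A->refl->B->L'->C->R'->A->plug->A
Char 6 ('H'): step: R->4, L=4; H->plug->H->R->B->L->D->refl->H->L'->H->R'->B->plug->B
Char 7 ('C'): step: R->5, L=4; C->plug->C->R->C->L->B->refl->A->L'->E->R'->D->plug->D
Char 8 ('B'): step: R->6, L=4; B->plug->B->R->B->L->D->refl->H->L'->H->R'->F->plug->F
Char 9 ('A'): step: R->7, L=4; A->plug->A->R->A->L->F->refl->E->L'->G->R'->E->plug->E
Char 10 ('D'): step: R->0, L->5 (L advanced); D->plug->D->R->F->L->D->refl->H->L'->D->R'->F->plug->F
Char 11 ('B'): step: R->1, L=5; B->plug->B->R->B->L->A->refl->B->L'->E->R'->C->plug->C
Char 12 ('B'): step: R->2, L=5; B->plug->B->R->D->L->H->refl->D->L'->F->R'->F->plug->F
Final: ciphertext=DGDGABDFEFCF, RIGHT=2, LEFT=5

Answer: DGDGABDFEFCF 2 5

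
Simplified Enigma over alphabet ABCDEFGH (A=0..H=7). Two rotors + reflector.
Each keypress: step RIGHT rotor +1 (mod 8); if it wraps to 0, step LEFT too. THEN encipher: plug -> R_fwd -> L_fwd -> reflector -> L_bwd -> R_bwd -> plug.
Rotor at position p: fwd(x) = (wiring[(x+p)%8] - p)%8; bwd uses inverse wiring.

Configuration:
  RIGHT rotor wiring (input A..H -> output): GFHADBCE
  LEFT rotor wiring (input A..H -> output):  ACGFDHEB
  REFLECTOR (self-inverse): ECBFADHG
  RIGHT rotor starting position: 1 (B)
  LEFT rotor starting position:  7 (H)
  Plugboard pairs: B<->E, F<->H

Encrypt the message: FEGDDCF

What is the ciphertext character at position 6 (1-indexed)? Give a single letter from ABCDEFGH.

Char 1 ('F'): step: R->2, L=7; F->plug->H->R->D->L->H->refl->G->L'->E->R'->G->plug->G
Char 2 ('E'): step: R->3, L=7; E->plug->B->R->A->L->C->refl->B->L'->B->R'->E->plug->B
Char 3 ('G'): step: R->4, L=7; G->plug->G->R->D->L->H->refl->G->L'->E->R'->H->plug->F
Char 4 ('D'): step: R->5, L=7; D->plug->D->R->B->L->B->refl->C->L'->A->R'->E->plug->B
Char 5 ('D'): step: R->6, L=7; D->plug->D->R->H->L->F->refl->D->L'->C->R'->F->plug->H
Char 6 ('C'): step: R->7, L=7; C->plug->C->R->G->L->A->refl->E->L'->F->R'->A->plug->A

A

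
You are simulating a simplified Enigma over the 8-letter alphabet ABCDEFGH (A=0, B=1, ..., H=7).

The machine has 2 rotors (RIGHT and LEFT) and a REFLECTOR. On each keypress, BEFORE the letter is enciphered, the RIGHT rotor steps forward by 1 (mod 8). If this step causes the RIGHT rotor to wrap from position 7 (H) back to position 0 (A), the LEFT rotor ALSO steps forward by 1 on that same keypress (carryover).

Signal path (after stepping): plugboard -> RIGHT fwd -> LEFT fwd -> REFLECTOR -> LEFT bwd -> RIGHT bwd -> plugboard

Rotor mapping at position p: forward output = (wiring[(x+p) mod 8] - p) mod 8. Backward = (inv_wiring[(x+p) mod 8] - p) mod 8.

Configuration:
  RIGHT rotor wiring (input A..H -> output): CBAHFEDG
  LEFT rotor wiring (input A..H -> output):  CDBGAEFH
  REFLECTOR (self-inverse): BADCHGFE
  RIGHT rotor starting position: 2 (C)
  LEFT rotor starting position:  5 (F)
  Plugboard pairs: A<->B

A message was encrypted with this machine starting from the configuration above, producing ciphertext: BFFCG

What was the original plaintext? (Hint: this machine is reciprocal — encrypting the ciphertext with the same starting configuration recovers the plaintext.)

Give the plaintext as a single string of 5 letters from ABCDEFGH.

Answer: EAEDE

Derivation:
Char 1 ('B'): step: R->3, L=5; B->plug->A->R->E->L->G->refl->F->L'->D->R'->E->plug->E
Char 2 ('F'): step: R->4, L=5; F->plug->F->R->F->L->E->refl->H->L'->A->R'->B->plug->A
Char 3 ('F'): step: R->5, L=5; F->plug->F->R->D->L->F->refl->G->L'->E->R'->E->plug->E
Char 4 ('C'): step: R->6, L=5; C->plug->C->R->E->L->G->refl->F->L'->D->R'->D->plug->D
Char 5 ('G'): step: R->7, L=5; G->plug->G->R->F->L->E->refl->H->L'->A->R'->E->plug->E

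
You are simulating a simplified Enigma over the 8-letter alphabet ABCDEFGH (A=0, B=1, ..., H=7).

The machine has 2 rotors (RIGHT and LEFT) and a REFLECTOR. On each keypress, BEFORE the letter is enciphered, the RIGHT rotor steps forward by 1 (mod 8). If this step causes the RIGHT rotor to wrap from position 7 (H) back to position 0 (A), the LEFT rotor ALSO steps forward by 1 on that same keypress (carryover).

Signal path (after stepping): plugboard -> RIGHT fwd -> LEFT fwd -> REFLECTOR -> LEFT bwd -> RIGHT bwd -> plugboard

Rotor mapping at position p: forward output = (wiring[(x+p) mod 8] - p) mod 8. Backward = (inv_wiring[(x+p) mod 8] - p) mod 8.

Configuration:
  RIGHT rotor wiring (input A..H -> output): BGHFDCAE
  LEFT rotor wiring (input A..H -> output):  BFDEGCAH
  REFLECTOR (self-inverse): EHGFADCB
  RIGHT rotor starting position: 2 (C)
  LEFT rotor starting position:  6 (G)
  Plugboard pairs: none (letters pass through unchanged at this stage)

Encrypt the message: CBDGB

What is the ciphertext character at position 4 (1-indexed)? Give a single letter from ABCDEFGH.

Char 1 ('C'): step: R->3, L=6; C->plug->C->R->H->L->E->refl->A->L'->G->R'->F->plug->F
Char 2 ('B'): step: R->4, L=6; B->plug->B->R->G->L->A->refl->E->L'->H->R'->A->plug->A
Char 3 ('D'): step: R->5, L=6; D->plug->D->R->E->L->F->refl->D->L'->C->R'->F->plug->F
Char 4 ('G'): step: R->6, L=6; G->plug->G->R->F->L->G->refl->C->L'->A->R'->D->plug->D

D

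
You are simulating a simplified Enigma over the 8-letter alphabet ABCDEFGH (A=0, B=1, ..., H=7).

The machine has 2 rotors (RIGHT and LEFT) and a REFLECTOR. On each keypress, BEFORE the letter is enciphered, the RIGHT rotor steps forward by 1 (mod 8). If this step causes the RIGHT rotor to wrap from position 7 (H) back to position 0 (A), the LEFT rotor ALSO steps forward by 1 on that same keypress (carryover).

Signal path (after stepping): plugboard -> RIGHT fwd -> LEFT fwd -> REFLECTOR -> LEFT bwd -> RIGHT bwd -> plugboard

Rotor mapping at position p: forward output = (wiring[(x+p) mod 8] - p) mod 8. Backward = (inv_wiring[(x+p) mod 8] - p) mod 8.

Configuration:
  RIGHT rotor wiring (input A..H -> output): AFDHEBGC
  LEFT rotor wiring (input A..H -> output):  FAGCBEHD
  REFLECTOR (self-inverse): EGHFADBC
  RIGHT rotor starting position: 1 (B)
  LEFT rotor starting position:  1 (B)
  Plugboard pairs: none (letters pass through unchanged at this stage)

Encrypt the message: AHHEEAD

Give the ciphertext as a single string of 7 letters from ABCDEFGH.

Answer: ECGFCHB

Derivation:
Char 1 ('A'): step: R->2, L=1; A->plug->A->R->B->L->F->refl->D->L'->E->R'->E->plug->E
Char 2 ('H'): step: R->3, L=1; H->plug->H->R->A->L->H->refl->C->L'->G->R'->C->plug->C
Char 3 ('H'): step: R->4, L=1; H->plug->H->R->D->L->A->refl->E->L'->H->R'->G->plug->G
Char 4 ('E'): step: R->5, L=1; E->plug->E->R->A->L->H->refl->C->L'->G->R'->F->plug->F
Char 5 ('E'): step: R->6, L=1; E->plug->E->R->F->L->G->refl->B->L'->C->R'->C->plug->C
Char 6 ('A'): step: R->7, L=1; A->plug->A->R->D->L->A->refl->E->L'->H->R'->H->plug->H
Char 7 ('D'): step: R->0, L->2 (L advanced); D->plug->D->R->H->L->G->refl->B->L'->F->R'->B->plug->B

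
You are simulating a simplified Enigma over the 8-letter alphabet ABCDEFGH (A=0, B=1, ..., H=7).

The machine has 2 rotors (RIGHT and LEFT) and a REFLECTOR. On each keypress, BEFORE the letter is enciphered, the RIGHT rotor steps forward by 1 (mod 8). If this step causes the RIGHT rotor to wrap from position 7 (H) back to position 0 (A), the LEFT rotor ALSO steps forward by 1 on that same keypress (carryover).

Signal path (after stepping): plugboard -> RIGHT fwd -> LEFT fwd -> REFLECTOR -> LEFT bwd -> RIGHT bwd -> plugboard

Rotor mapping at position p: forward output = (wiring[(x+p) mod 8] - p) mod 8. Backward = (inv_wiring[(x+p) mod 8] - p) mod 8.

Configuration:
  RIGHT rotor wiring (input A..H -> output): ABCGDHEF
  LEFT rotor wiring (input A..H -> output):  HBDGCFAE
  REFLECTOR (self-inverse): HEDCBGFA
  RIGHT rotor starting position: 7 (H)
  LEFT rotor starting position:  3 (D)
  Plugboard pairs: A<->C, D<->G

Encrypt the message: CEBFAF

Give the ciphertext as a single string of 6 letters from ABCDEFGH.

Answer: HFHBFA

Derivation:
Char 1 ('C'): step: R->0, L->4 (L advanced); C->plug->A->R->A->L->G->refl->F->L'->F->R'->H->plug->H
Char 2 ('E'): step: R->1, L=4; E->plug->E->R->G->L->H->refl->A->L'->D->R'->F->plug->F
Char 3 ('B'): step: R->2, L=4; B->plug->B->R->E->L->D->refl->C->L'->H->R'->H->plug->H
Char 4 ('F'): step: R->3, L=4; F->plug->F->R->F->L->F->refl->G->L'->A->R'->B->plug->B
Char 5 ('A'): step: R->4, L=4; A->plug->C->R->A->L->G->refl->F->L'->F->R'->F->plug->F
Char 6 ('F'): step: R->5, L=4; F->plug->F->R->F->L->F->refl->G->L'->A->R'->C->plug->A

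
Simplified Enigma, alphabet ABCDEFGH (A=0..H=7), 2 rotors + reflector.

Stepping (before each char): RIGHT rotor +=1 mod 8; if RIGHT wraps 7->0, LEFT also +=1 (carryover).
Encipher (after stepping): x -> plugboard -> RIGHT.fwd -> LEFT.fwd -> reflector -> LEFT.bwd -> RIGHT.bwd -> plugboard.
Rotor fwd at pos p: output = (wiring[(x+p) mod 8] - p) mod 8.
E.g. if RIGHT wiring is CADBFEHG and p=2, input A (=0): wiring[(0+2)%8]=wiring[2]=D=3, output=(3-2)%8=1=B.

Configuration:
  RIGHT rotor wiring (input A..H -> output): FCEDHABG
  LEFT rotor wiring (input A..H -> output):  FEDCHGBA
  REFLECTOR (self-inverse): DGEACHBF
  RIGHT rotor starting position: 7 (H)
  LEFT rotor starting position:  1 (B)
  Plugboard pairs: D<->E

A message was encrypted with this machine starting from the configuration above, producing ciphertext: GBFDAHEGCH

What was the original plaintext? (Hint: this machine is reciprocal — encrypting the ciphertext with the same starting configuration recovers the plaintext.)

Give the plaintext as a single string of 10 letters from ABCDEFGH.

Char 1 ('G'): step: R->0, L->2 (L advanced); G->plug->G->R->B->L->A->refl->D->L'->G->R'->H->plug->H
Char 2 ('B'): step: R->1, L=2; B->plug->B->R->D->L->E->refl->C->L'->H->R'->E->plug->D
Char 3 ('F'): step: R->2, L=2; F->plug->F->R->E->L->H->refl->F->L'->C->R'->A->plug->A
Char 4 ('D'): step: R->3, L=2; D->plug->E->R->D->L->E->refl->C->L'->H->R'->G->plug->G
Char 5 ('A'): step: R->4, L=2; A->plug->A->R->D->L->E->refl->C->L'->H->R'->H->plug->H
Char 6 ('H'): step: R->5, L=2; H->plug->H->R->C->L->F->refl->H->L'->E->R'->B->plug->B
Char 7 ('E'): step: R->6, L=2; E->plug->D->R->E->L->H->refl->F->L'->C->R'->H->plug->H
Char 8 ('G'): step: R->7, L=2; G->plug->G->R->B->L->A->refl->D->L'->G->R'->B->plug->B
Char 9 ('C'): step: R->0, L->3 (L advanced); C->plug->C->R->E->L->F->refl->H->L'->A->R'->F->plug->F
Char 10 ('H'): step: R->1, L=3; H->plug->H->R->E->L->F->refl->H->L'->A->R'->F->plug->F

Answer: HDAGHBHBFF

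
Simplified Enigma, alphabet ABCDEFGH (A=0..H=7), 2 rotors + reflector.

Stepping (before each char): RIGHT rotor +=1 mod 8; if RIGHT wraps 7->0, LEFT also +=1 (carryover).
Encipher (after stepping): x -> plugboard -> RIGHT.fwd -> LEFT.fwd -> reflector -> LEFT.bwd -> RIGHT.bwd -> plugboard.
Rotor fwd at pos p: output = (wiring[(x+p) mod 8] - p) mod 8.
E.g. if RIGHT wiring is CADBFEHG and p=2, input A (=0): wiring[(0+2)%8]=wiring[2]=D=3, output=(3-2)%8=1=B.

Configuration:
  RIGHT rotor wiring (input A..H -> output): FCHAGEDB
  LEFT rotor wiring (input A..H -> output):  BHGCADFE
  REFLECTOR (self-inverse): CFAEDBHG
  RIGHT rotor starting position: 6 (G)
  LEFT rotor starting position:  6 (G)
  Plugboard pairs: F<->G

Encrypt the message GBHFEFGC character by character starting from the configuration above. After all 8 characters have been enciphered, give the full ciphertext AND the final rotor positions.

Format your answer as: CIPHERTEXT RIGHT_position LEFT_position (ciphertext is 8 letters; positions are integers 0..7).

Answer: CHBGHCHB 6 7

Derivation:
Char 1 ('G'): step: R->7, L=6; G->plug->F->R->H->L->F->refl->B->L'->D->R'->C->plug->C
Char 2 ('B'): step: R->0, L->7 (L advanced); B->plug->B->R->C->L->A->refl->C->L'->B->R'->H->plug->H
Char 3 ('H'): step: R->1, L=7; H->plug->H->R->E->L->D->refl->E->L'->G->R'->B->plug->B
Char 4 ('F'): step: R->2, L=7; F->plug->G->R->D->L->H->refl->G->L'->H->R'->F->plug->G
Char 5 ('E'): step: R->3, L=7; E->plug->E->R->G->L->E->refl->D->L'->E->R'->H->plug->H
Char 6 ('F'): step: R->4, L=7; F->plug->G->R->D->L->H->refl->G->L'->H->R'->C->plug->C
Char 7 ('G'): step: R->5, L=7; G->plug->F->R->C->L->A->refl->C->L'->B->R'->H->plug->H
Char 8 ('C'): step: R->6, L=7; C->plug->C->R->H->L->G->refl->H->L'->D->R'->B->plug->B
Final: ciphertext=CHBGHCHB, RIGHT=6, LEFT=7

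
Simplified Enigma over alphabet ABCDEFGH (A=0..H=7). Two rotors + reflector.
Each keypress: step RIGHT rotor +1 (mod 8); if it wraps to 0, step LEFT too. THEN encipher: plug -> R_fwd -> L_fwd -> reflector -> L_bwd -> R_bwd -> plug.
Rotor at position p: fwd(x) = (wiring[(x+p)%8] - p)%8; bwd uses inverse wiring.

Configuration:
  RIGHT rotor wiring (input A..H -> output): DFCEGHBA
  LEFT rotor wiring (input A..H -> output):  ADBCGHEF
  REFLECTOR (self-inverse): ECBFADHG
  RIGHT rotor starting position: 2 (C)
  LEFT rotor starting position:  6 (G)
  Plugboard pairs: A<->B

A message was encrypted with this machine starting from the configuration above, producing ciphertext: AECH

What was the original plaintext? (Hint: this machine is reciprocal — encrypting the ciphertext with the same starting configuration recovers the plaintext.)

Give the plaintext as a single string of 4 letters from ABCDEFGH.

Answer: CBAG

Derivation:
Char 1 ('A'): step: R->3, L=6; A->plug->B->R->D->L->F->refl->D->L'->E->R'->C->plug->C
Char 2 ('E'): step: R->4, L=6; E->plug->E->R->H->L->B->refl->C->L'->C->R'->A->plug->B
Char 3 ('C'): step: R->5, L=6; C->plug->C->R->D->L->F->refl->D->L'->E->R'->B->plug->A
Char 4 ('H'): step: R->6, L=6; H->plug->H->R->B->L->H->refl->G->L'->A->R'->G->plug->G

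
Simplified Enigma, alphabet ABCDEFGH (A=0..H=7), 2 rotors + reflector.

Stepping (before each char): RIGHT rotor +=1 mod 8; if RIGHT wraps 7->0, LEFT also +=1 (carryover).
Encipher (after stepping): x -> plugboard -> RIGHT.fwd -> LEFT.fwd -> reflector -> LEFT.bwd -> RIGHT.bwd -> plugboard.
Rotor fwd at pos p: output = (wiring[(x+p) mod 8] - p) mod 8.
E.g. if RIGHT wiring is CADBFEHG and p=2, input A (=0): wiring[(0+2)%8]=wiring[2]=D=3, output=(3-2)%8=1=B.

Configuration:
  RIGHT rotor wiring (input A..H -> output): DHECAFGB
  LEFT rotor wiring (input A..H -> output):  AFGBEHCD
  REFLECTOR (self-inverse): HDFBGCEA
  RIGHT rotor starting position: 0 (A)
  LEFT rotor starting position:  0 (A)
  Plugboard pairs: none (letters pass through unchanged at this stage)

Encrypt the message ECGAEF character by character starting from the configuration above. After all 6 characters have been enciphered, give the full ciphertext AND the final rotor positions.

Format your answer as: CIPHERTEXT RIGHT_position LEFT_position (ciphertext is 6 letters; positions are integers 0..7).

Char 1 ('E'): step: R->1, L=0; E->plug->E->R->E->L->E->refl->G->L'->C->R'->H->plug->H
Char 2 ('C'): step: R->2, L=0; C->plug->C->R->G->L->C->refl->F->L'->B->R'->G->plug->G
Char 3 ('G'): step: R->3, L=0; G->plug->G->R->E->L->E->refl->G->L'->C->R'->C->plug->C
Char 4 ('A'): step: R->4, L=0; A->plug->A->R->E->L->E->refl->G->L'->C->R'->C->plug->C
Char 5 ('E'): step: R->5, L=0; E->plug->E->R->C->L->G->refl->E->L'->E->R'->C->plug->C
Char 6 ('F'): step: R->6, L=0; F->plug->F->R->E->L->E->refl->G->L'->C->R'->G->plug->G
Final: ciphertext=HGCCCG, RIGHT=6, LEFT=0

Answer: HGCCCG 6 0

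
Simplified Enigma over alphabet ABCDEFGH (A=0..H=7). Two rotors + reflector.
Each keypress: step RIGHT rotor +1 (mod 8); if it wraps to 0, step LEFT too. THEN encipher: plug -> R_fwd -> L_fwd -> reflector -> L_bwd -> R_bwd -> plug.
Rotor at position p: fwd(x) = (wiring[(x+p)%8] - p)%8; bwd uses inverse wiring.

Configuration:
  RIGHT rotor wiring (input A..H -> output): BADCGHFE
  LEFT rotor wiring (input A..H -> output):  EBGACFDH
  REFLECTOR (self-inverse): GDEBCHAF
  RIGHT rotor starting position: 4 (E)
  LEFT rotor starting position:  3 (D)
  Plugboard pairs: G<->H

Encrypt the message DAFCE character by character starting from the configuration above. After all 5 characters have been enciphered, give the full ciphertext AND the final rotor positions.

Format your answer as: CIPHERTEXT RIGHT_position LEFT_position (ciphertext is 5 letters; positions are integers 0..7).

Answer: AEAAA 1 4

Derivation:
Char 1 ('D'): step: R->5, L=3; D->plug->D->R->E->L->E->refl->C->L'->C->R'->A->plug->A
Char 2 ('A'): step: R->6, L=3; A->plug->A->R->H->L->D->refl->B->L'->F->R'->E->plug->E
Char 3 ('F'): step: R->7, L=3; F->plug->F->R->H->L->D->refl->B->L'->F->R'->A->plug->A
Char 4 ('C'): step: R->0, L->4 (L advanced); C->plug->C->R->D->L->D->refl->B->L'->B->R'->A->plug->A
Char 5 ('E'): step: R->1, L=4; E->plug->E->R->G->L->C->refl->E->L'->H->R'->A->plug->A
Final: ciphertext=AEAAA, RIGHT=1, LEFT=4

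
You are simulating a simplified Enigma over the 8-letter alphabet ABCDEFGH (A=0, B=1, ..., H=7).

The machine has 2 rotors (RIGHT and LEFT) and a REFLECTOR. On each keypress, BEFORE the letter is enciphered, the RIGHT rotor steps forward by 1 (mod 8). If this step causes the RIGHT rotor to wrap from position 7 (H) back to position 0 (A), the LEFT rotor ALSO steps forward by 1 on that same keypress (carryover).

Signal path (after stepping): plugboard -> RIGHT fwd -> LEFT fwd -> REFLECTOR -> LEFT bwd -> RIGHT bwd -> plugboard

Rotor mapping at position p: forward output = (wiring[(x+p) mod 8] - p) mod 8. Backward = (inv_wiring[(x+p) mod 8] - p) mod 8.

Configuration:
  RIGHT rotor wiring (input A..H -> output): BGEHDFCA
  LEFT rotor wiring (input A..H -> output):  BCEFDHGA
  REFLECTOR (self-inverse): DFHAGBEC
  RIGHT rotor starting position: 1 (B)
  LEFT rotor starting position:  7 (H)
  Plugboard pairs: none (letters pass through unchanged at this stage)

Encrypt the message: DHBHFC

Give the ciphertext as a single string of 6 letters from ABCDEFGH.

Char 1 ('D'): step: R->2, L=7; D->plug->D->R->D->L->F->refl->B->L'->A->R'->E->plug->E
Char 2 ('H'): step: R->3, L=7; H->plug->H->R->B->L->C->refl->H->L'->H->R'->D->plug->D
Char 3 ('B'): step: R->4, L=7; B->plug->B->R->B->L->C->refl->H->L'->H->R'->A->plug->A
Char 4 ('H'): step: R->5, L=7; H->plug->H->R->G->L->A->refl->D->L'->C->R'->G->plug->G
Char 5 ('F'): step: R->6, L=7; F->plug->F->R->B->L->C->refl->H->L'->H->R'->H->plug->H
Char 6 ('C'): step: R->7, L=7; C->plug->C->R->H->L->H->refl->C->L'->B->R'->A->plug->A

Answer: EDAGHA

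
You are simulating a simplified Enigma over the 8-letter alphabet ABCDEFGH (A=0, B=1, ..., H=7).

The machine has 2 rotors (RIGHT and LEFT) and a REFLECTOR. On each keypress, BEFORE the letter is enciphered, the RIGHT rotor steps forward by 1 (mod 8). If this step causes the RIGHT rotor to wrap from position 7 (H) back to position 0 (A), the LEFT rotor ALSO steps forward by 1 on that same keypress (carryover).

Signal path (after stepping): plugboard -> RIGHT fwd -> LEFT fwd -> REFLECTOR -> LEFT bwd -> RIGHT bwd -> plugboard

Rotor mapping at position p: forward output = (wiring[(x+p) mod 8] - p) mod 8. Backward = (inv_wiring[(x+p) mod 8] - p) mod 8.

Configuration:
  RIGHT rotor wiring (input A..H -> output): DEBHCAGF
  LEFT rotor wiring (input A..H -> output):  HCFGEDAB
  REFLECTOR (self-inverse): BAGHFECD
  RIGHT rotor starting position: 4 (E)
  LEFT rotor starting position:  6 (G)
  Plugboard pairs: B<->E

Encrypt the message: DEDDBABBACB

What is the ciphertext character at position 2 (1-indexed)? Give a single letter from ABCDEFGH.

Char 1 ('D'): step: R->5, L=6; D->plug->D->R->G->L->G->refl->C->L'->A->R'->C->plug->C
Char 2 ('E'): step: R->6, L=6; E->plug->B->R->H->L->F->refl->E->L'->D->R'->E->plug->B

B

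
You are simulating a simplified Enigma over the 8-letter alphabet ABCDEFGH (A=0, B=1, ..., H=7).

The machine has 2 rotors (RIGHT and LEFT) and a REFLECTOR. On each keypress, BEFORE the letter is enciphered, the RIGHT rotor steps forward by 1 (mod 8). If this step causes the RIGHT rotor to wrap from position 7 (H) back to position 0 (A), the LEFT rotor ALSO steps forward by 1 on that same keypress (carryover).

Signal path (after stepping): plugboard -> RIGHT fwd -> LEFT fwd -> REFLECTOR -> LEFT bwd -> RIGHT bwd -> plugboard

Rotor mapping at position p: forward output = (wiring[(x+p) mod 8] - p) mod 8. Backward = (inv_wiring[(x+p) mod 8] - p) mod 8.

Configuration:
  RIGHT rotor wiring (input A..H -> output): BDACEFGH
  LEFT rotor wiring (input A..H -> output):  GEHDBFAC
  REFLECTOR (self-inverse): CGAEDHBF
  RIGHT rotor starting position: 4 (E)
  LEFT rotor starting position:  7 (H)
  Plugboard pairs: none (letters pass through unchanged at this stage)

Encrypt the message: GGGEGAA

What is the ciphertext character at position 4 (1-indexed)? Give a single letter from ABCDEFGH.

Char 1 ('G'): step: R->5, L=7; G->plug->G->R->F->L->C->refl->A->L'->D->R'->F->plug->F
Char 2 ('G'): step: R->6, L=7; G->plug->G->R->G->L->G->refl->B->L'->H->R'->H->plug->H
Char 3 ('G'): step: R->7, L=7; G->plug->G->R->G->L->G->refl->B->L'->H->R'->H->plug->H
Char 4 ('E'): step: R->0, L->0 (L advanced); E->plug->E->R->E->L->B->refl->G->L'->A->R'->C->plug->C

C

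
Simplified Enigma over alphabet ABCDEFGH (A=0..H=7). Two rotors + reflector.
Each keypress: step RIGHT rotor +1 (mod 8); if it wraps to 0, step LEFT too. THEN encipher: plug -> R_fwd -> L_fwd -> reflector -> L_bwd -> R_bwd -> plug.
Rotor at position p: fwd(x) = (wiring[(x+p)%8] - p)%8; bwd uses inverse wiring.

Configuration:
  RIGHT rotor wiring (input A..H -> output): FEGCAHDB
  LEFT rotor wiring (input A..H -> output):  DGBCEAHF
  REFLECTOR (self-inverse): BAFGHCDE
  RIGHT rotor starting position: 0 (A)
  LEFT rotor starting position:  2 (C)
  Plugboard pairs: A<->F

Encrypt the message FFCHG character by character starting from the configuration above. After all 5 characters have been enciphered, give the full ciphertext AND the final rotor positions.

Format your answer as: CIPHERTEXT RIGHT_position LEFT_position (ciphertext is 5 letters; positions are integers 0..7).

Answer: BHAEH 5 2

Derivation:
Char 1 ('F'): step: R->1, L=2; F->plug->A->R->D->L->G->refl->D->L'->F->R'->B->plug->B
Char 2 ('F'): step: R->2, L=2; F->plug->A->R->E->L->F->refl->C->L'->C->R'->H->plug->H
Char 3 ('C'): step: R->3, L=2; C->plug->C->R->E->L->F->refl->C->L'->C->R'->F->plug->A
Char 4 ('H'): step: R->4, L=2; H->plug->H->R->G->L->B->refl->A->L'->B->R'->E->plug->E
Char 5 ('G'): step: R->5, L=2; G->plug->G->R->F->L->D->refl->G->L'->D->R'->H->plug->H
Final: ciphertext=BHAEH, RIGHT=5, LEFT=2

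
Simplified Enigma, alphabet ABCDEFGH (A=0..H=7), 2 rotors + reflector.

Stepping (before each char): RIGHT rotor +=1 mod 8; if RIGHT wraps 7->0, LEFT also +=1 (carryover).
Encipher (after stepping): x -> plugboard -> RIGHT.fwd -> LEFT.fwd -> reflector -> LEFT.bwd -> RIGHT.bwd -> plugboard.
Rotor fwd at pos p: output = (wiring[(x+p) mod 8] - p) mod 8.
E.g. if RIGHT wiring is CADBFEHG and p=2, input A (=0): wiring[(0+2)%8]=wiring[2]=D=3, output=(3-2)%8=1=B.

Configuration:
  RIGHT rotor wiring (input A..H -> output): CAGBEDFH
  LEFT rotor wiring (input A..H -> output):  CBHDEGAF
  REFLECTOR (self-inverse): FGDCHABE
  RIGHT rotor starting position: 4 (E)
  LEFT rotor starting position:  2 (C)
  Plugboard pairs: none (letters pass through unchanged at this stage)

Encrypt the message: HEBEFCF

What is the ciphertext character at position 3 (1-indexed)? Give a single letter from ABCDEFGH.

Char 1 ('H'): step: R->5, L=2; H->plug->H->R->H->L->H->refl->E->L'->D->R'->E->plug->E
Char 2 ('E'): step: R->6, L=2; E->plug->E->R->A->L->F->refl->A->L'->G->R'->G->plug->G
Char 3 ('B'): step: R->7, L=2; B->plug->B->R->D->L->E->refl->H->L'->H->R'->D->plug->D

D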